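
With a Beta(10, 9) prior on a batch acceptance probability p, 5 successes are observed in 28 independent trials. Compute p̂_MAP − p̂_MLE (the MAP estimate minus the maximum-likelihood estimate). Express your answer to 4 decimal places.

Posterior is Beta(15, 32); MAP = (15−1)/(47−2) = 14/45 ≈ 0.31111.
MLE ignores the prior: p̂_MLE = k/n = 5/28 ≈ 0.17857.
Difference = 14/45 − 5/28 = 167/1260 ≈ 0.1325.

MAP − MLE = 0.1325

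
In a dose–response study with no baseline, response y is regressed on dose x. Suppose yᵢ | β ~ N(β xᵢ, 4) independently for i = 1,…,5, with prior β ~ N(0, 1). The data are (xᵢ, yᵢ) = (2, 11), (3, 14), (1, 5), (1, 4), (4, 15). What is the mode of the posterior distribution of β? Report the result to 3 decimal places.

β̂_MAP = 3.800

log p(β | y) = −Σ(yᵢ − βxᵢ)²/(2·4) − β²/(2·1) + const.
Setting the derivative to zero: Σxᵢ(yᵢ − βxᵢ)/4 − β/1 = 0, so β = Σxᵢyᵢ / (Σxᵢ² + σ²/τ²).
Σxᵢyᵢ = 2·11 + 3·14 + 1·5 + 1·4 + 4·15 = 133; Σxᵢ² = 31; σ²/τ² = 4.
β̂_MAP = 133 / (31 + 4) = 133/35 ≈ 3.800.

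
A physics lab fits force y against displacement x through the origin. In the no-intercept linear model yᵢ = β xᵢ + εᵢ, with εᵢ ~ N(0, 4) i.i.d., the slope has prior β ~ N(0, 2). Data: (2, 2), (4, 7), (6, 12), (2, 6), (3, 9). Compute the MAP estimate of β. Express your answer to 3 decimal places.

β̂_MAP = 2.014

log p(β | y) = −Σ(yᵢ − βxᵢ)²/(2·4) − β²/(2·2) + const.
Setting the derivative to zero: Σxᵢ(yᵢ − βxᵢ)/4 − β/2 = 0, so β = Σxᵢyᵢ / (Σxᵢ² + σ²/τ²).
Σxᵢyᵢ = 2·2 + 4·7 + 6·12 + 2·6 + 3·9 = 143; Σxᵢ² = 69; σ²/τ² = 2.
β̂_MAP = 143 / (69 + 2) = 143/71 ≈ 2.014.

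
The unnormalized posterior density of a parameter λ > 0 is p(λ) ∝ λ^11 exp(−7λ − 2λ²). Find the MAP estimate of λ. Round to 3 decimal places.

λ̂_MAP = 1.000

ℓ'(λ) = 11/λ − 7 − 4λ. Setting this to zero and multiplying by λ: 4λ² + 7λ − 11 = 0.
λ = (−7 + √(7² + 4·4·11)) / (2·4) = (−7 + √225) / 8 = (−7 + 15)/8 = 1.
ℓ''(λ) = −11/λ² − 4 < 0, confirming a maximum.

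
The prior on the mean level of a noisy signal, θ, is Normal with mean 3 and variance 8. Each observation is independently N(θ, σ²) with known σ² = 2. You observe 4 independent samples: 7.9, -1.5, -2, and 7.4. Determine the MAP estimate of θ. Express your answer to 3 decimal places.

n = 4; x̄ = (7.9 + (-1.5) + (-2) + 7.4)/4 = 11.8/4 = 2.95.
For a Normal prior and Normal likelihood with known variance, the posterior is Normal; its mode equals its mean, the precision-weighted average.
Prior precision 1/σ₀² = 1/8 = 0.125; data precision n/σ² = 4/2 = 2.
θ̂ = (0.125·3 + 2·2.95) / (0.125 + 2) = 6.275/2.125 = 251/85 ≈ 2.953.

θ̂_MAP = 2.953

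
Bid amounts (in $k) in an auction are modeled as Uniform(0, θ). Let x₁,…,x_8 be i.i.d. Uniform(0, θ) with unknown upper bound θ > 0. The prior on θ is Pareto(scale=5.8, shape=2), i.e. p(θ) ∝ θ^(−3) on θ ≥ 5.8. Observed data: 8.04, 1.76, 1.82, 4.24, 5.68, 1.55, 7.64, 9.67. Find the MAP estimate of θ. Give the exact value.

θ̂_MAP = 9.67

The Uniform(0, θ) likelihood is θ^(−n) for θ ≥ max(xᵢ), zero otherwise. Here max(xᵢ) = 9.67.
Posterior ∝ θ^(−3) · θ^(−8) = θ^(−11) on θ ≥ max(5.8, 9.67) = 9.67.
This density is strictly decreasing in θ, so the posterior mode lies at the lower boundary of the support.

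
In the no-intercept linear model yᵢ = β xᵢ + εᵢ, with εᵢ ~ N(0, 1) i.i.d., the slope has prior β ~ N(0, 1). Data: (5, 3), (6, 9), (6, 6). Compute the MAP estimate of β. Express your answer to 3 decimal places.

log p(β | y) = −Σ(yᵢ − βxᵢ)²/(2·1) − β²/(2·1) + const.
Setting the derivative to zero: Σxᵢ(yᵢ − βxᵢ)/1 − β/1 = 0, so β = Σxᵢyᵢ / (Σxᵢ² + σ²/τ²).
Σxᵢyᵢ = 5·3 + 6·9 + 6·6 = 105; Σxᵢ² = 97; σ²/τ² = 1.
β̂_MAP = 105 / (97 + 1) = 105/98 ≈ 1.071.

β̂_MAP = 1.071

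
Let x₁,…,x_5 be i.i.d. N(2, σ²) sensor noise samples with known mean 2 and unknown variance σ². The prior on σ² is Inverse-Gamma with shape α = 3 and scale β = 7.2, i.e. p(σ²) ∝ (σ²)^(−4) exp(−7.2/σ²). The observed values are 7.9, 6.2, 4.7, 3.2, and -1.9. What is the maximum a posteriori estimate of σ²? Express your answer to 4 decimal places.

Sum of squared deviations about the known mean: SS = (7.9−2)² + (6.2−2)² + (4.7−2)² + (3.2−2)² + (-1.9−2)² = 76.39.
The Normal likelihood contributes (σ²)^(−n/2) exp(−SS/(2σ²)), so the posterior is Inverse-Gamma(α + n/2, β + SS/2) = Inverse-Gamma(5.5, 45.395).
The mode of Inverse-Gamma(a, b) is b/(a+1) = 45.395/6.5 ≈ 6.9838.

σ̂²_MAP = 6.9838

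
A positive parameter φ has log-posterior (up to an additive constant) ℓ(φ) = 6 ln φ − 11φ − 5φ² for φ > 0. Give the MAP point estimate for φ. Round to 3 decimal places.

φ̂_MAP = 0.400

ℓ'(φ) = 6/φ − 11 − 10φ. Setting this to zero and multiplying by φ: 10φ² + 11φ − 6 = 0.
φ = (−11 + √(11² + 4·10·6)) / (2·10) = (−11 + √361) / 20 = (−11 + 19)/20 = 2/5.
ℓ''(φ) = −6/φ² − 10 < 0, confirming a maximum.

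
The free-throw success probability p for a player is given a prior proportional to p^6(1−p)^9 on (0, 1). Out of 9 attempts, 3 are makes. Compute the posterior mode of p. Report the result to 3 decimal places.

p̂_MAP = 0.375

The prior density ∝ p^6(1−p)^9 is the kernel of Beta(7, 10).
Data: 3 successes in 9 trials. The binomial likelihood contributes p^3(1−p)^6, so the posterior is Beta(7+3, 10+6) = Beta(10, 16).
For Beta(a, b) with a, b > 1 the mode is (a−1)/(a+b−2) = 9/24 ≈ 0.375.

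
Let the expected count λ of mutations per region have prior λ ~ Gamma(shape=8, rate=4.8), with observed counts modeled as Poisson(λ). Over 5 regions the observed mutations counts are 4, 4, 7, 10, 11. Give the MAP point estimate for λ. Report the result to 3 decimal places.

λ̂_MAP = 4.388

Σxᵢ = 4+4+7+10+11 = 36, with n = 5.
Posterior ∝ λ^7e^(−4.8λ) · λ^36e^(−5λ) = λ^43e^(−9.8λ), i.e. Gamma(shape=44, rate=9.8).
The mode of a Gamma(a, b) with a ≥ 1 (shape–rate) is (a−1)/b = 43/9.8 ≈ 4.388.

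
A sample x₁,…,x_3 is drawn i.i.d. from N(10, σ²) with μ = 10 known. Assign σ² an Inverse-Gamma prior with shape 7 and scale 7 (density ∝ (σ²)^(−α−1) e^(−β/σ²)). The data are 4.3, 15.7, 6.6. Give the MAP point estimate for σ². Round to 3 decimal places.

σ̂²_MAP = 4.765

Sum of squared deviations about the known mean: SS = (4.3−10)² + (15.7−10)² + (6.6−10)² = 76.54.
The Normal likelihood contributes (σ²)^(−n/2) exp(−SS/(2σ²)), so the posterior is Inverse-Gamma(α + n/2, β + SS/2) = Inverse-Gamma(8.5, 45.27).
The mode of Inverse-Gamma(a, b) is b/(a+1) = 45.27/9.5 ≈ 4.765.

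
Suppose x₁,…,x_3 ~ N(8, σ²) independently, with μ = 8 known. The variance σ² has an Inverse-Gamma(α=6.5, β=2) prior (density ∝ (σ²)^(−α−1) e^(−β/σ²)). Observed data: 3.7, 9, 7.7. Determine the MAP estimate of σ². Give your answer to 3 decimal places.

σ̂²_MAP = 1.310

Sum of squared deviations about the known mean: SS = (3.7−8)² + (9−8)² + (7.7−8)² = 19.58.
The Normal likelihood contributes (σ²)^(−n/2) exp(−SS/(2σ²)), so the posterior is Inverse-Gamma(α + n/2, β + SS/2) = Inverse-Gamma(8, 11.79).
The mode of Inverse-Gamma(a, b) is b/(a+1) = 11.79/9 ≈ 1.310.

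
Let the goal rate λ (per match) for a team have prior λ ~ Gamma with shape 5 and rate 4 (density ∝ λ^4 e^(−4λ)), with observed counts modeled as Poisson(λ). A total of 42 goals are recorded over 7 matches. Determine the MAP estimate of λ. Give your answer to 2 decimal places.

Σxᵢ = 42, n = 7.
Posterior ∝ λ^4e^(−4λ) · λ^42e^(−7λ) = λ^46e^(−11λ), i.e. Gamma(shape=47, rate=11).
The mode of a Gamma(a, b) with a ≥ 1 (shape–rate) is (a−1)/b = 46/11 ≈ 4.18.

λ̂_MAP = 4.18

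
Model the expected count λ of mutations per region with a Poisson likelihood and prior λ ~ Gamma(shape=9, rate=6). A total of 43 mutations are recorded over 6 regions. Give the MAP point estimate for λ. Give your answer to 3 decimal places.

λ̂_MAP = 4.250

Σxᵢ = 43, n = 6.
Posterior ∝ λ^8e^(−6λ) · λ^43e^(−6λ) = λ^51e^(−12λ), i.e. Gamma(shape=52, rate=12).
The mode of a Gamma(a, b) with a ≥ 1 (shape–rate) is (a−1)/b = 51/12 ≈ 4.250.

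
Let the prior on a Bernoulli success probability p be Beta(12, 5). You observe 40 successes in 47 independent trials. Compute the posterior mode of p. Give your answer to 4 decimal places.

Prior: Beta(12, 5).
Data: 40 successes in 47 trials. The binomial likelihood contributes p^40(1−p)^7, so the posterior is Beta(12+40, 5+7) = Beta(52, 12).
For Beta(a, b) with a, b > 1 the mode is (a−1)/(a+b−2) = 51/62 ≈ 0.8226.

p̂_MAP = 0.8226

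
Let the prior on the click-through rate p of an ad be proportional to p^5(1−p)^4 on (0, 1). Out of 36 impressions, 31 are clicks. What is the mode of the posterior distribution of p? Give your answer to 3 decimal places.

p̂_MAP = 0.800

The prior density ∝ p^5(1−p)^4 is the kernel of Beta(6, 5).
Data: 31 successes in 36 trials. The binomial likelihood contributes p^31(1−p)^5, so the posterior is Beta(6+31, 5+5) = Beta(37, 10).
For Beta(a, b) with a, b > 1 the mode is (a−1)/(a+b−2) = 36/45 ≈ 0.800.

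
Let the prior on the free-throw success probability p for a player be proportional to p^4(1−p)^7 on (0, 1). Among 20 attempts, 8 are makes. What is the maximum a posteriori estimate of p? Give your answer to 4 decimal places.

p̂_MAP = 0.3871

The prior density ∝ p^4(1−p)^7 is the kernel of Beta(5, 8).
Data: 8 successes in 20 trials. The binomial likelihood contributes p^8(1−p)^12, so the posterior is Beta(5+8, 8+12) = Beta(13, 20).
For Beta(a, b) with a, b > 1 the mode is (a−1)/(a+b−2) = 12/31 ≈ 0.3871.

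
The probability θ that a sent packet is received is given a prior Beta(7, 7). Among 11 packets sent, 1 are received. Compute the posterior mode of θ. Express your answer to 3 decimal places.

Prior: Beta(7, 7).
Data: 1 success in 11 trials. The binomial likelihood contributes θ(1−θ)^10, so the posterior is Beta(7+1, 7+10) = Beta(8, 17).
For Beta(a, b) with a, b > 1 the mode is (a−1)/(a+b−2) = 7/23 ≈ 0.304.

θ̂_MAP = 0.304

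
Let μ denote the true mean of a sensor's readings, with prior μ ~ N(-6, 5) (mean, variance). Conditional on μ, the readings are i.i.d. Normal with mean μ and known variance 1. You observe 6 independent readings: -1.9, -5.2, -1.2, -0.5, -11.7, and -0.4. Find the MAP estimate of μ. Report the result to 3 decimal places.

μ̂_MAP = -3.565

n = 6; x̄ = ((-1.9) + (-5.2) + (-1.2) + (-0.5) + (-11.7) + (-0.4))/6 = -20.9/6 = -209/60 ≈ -3.4833.
For a Normal prior and Normal likelihood with known variance, the posterior is Normal; its mode equals its mean, the precision-weighted average.
Prior precision 1/σ₀² = 1/5 = 0.2; data precision n/σ² = 6/1 = 6.
μ̂ = (0.2·(-6) + 6·(-209/60)) / (0.2 + 6) = (-22.1)/6.2 = -221/62 ≈ -3.565.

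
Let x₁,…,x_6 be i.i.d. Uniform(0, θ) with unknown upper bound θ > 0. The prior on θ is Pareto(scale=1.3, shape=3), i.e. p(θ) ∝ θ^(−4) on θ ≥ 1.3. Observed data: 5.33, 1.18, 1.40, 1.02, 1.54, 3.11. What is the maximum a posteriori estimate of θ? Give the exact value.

θ̂_MAP = 5.33

The Uniform(0, θ) likelihood is θ^(−n) for θ ≥ max(xᵢ), zero otherwise. Here max(xᵢ) = 5.33.
Posterior ∝ θ^(−4) · θ^(−6) = θ^(−10) on θ ≥ max(1.3, 5.33) = 5.33.
This density is strictly decreasing in θ, so the posterior mode lies at the lower boundary of the support.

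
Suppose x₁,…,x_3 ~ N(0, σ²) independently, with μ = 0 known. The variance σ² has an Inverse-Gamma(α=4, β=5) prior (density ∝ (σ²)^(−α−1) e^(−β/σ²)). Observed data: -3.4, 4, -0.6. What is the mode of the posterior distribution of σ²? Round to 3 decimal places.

Sum of squared deviations about the known mean: SS = (-3.4−0)² + (4−0)² + (-0.6−0)² = 27.92.
The Normal likelihood contributes (σ²)^(−n/2) exp(−SS/(2σ²)), so the posterior is Inverse-Gamma(α + n/2, β + SS/2) = Inverse-Gamma(5.5, 18.96).
The mode of Inverse-Gamma(a, b) is b/(a+1) = 18.96/6.5 ≈ 2.917.

σ̂²_MAP = 2.917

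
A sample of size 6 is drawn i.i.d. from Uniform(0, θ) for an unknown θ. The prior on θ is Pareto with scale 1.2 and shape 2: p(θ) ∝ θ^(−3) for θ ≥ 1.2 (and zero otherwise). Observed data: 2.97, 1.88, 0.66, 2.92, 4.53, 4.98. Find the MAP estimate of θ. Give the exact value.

The Uniform(0, θ) likelihood is θ^(−n) for θ ≥ max(xᵢ), zero otherwise. Here max(xᵢ) = 4.98.
Posterior ∝ θ^(−3) · θ^(−6) = θ^(−9) on θ ≥ max(1.2, 4.98) = 4.98.
This density is strictly decreasing in θ, so the posterior mode lies at the lower boundary of the support.

θ̂_MAP = 4.98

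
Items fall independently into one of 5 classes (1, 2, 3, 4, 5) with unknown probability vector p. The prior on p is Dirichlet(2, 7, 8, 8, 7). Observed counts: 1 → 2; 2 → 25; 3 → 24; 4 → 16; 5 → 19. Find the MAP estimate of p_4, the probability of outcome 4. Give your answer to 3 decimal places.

MAP estimate: 0.204

The posterior is Dirichlet(αᵢ + nᵢ) = Dirichlet(4, 32, 32, 24, 26).
For a Dirichlet(a₁,…,a_K) with all aᵢ > 1, the mode has j-th component (aⱼ − 1)/(Σaᵢ − K).
Here Σaᵢ = 118 and K = 5, so p_4 = (24 − 1)/(118 − 5) = 23/113 ≈ 0.204.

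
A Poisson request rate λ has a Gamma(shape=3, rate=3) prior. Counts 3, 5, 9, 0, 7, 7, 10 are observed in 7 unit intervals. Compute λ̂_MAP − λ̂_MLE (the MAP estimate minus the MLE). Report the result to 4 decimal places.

Σxᵢ = 41. Posterior is Gamma(44, 10); MAP = (44−1)/10 = 43/10 ≈ 4.30000.
MLE = x̄ = 41/7 ≈ 5.85714.
Difference = 43/10 − 41/7 = -109/70 ≈ -1.5571.

MAP − MLE = -1.5571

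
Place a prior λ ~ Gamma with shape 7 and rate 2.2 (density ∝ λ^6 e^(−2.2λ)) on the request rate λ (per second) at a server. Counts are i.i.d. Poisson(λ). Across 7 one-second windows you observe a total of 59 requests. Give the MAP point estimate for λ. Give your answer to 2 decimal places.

λ̂_MAP = 7.07

Σxᵢ = 59, n = 7.
Posterior ∝ λ^6e^(−2.2λ) · λ^59e^(−7λ) = λ^65e^(−9.2λ), i.e. Gamma(shape=66, rate=9.2).
The mode of a Gamma(a, b) with a ≥ 1 (shape–rate) is (a−1)/b = 65/9.2 ≈ 7.07.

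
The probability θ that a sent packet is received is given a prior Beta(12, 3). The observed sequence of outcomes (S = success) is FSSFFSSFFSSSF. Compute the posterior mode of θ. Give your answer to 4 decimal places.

θ̂_MAP = 0.6923

Prior: Beta(12, 3).
Data: 7 successes in 13 trials (from the sequence). The binomial likelihood contributes θ^7(1−θ)^6, so the posterior is Beta(12+7, 3+6) = Beta(19, 9).
For Beta(a, b) with a, b > 1 the mode is (a−1)/(a+b−2) = 18/26 ≈ 0.6923.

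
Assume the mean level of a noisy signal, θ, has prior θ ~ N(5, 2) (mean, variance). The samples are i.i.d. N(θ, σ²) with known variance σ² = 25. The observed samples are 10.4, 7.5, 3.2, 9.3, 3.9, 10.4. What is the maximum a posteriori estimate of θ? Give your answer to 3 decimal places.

θ̂_MAP = 5.795

n = 6; x̄ = (10.4 + 7.5 + 3.2 + 9.3 + 3.9 + 10.4)/6 = 44.7/6 = 7.45.
For a Normal prior and Normal likelihood with known variance, the posterior is Normal; its mode equals its mean, the precision-weighted average.
Prior precision 1/σ₀² = 1/2 = 0.5; data precision n/σ² = 6/25 = 0.24.
θ̂ = (0.5·5 + 0.24·7.45) / (0.5 + 0.24) = 4.288/0.74 = 1072/185 ≈ 5.795.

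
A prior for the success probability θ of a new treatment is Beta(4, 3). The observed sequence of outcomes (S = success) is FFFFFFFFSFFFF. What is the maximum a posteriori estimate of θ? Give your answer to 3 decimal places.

Prior: Beta(4, 3).
Data: 1 success in 13 trials (from the sequence). The binomial likelihood contributes θ(1−θ)^12, so the posterior is Beta(4+1, 3+12) = Beta(5, 15).
For Beta(a, b) with a, b > 1 the mode is (a−1)/(a+b−2) = 4/18 ≈ 0.222.

θ̂_MAP = 0.222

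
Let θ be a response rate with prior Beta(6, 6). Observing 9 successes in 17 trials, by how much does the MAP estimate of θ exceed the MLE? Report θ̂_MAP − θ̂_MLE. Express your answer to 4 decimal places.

Posterior is Beta(15, 14); MAP = (15−1)/(29−2) = 14/27 ≈ 0.51852.
MLE ignores the prior: θ̂_MLE = k/n = 9/17 ≈ 0.52941.
Difference = 14/27 − 9/17 = -5/459 ≈ -0.0109.

MAP − MLE = -0.0109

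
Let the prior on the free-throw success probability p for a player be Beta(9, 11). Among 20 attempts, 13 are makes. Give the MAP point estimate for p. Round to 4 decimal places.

Prior: Beta(9, 11).
Data: 13 successes in 20 trials. The binomial likelihood contributes p^13(1−p)^7, so the posterior is Beta(9+13, 11+7) = Beta(22, 18).
For Beta(a, b) with a, b > 1 the mode is (a−1)/(a+b−2) = 21/38 ≈ 0.5526.

p̂_MAP = 0.5526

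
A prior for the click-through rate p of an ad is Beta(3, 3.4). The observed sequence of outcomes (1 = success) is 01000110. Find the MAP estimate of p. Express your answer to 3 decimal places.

Prior: Beta(3, 3.4).
Data: 3 successes in 8 trials (from the sequence). The binomial likelihood contributes p^3(1−p)^5, so the posterior is Beta(3+3, 3.4+5) = Beta(6, 8.4).
For Beta(a, b) with a, b > 1 the mode is (a−1)/(a+b−2) = 5/12.4 ≈ 0.403.

p̂_MAP = 0.403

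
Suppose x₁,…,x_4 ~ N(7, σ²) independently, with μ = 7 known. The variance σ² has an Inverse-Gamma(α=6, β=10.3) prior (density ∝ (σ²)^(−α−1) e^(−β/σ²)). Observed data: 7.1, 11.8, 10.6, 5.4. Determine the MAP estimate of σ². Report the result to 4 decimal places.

Sum of squared deviations about the known mean: SS = (7.1−7)² + (11.8−7)² + (10.6−7)² + (5.4−7)² = 38.57.
The Normal likelihood contributes (σ²)^(−n/2) exp(−SS/(2σ²)), so the posterior is Inverse-Gamma(α + n/2, β + SS/2) = Inverse-Gamma(8, 29.585).
The mode of Inverse-Gamma(a, b) is b/(a+1) = 29.585/9 ≈ 3.2872.

σ̂²_MAP = 3.2872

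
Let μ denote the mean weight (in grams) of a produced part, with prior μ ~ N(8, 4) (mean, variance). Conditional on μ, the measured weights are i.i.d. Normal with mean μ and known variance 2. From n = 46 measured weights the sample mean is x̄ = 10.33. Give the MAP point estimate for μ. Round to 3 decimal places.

n = 46, x̄ = 10.33.
For a Normal prior and Normal likelihood with known variance, the posterior is Normal; its mode equals its mean, the precision-weighted average.
Prior precision 1/σ₀² = 1/4 = 0.25; data precision n/σ² = 46/2 = 23.
μ̂ = (0.25·8 + 23·10.33) / (0.25 + 23) = 239.59/23.25 = 23959/2325 ≈ 10.305.

μ̂_MAP = 10.305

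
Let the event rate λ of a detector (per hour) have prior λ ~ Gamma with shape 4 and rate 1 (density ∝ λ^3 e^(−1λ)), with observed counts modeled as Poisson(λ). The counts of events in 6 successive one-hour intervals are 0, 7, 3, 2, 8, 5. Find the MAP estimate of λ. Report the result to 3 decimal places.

Σxᵢ = 0+7+3+2+8+5 = 25, with n = 6.
Posterior ∝ λ^3e^(−1λ) · λ^25e^(−6λ) = λ^28e^(−7λ), i.e. Gamma(shape=29, rate=7).
The mode of a Gamma(a, b) with a ≥ 1 (shape–rate) is (a−1)/b = 28/7 ≈ 4.000.

λ̂_MAP = 4.000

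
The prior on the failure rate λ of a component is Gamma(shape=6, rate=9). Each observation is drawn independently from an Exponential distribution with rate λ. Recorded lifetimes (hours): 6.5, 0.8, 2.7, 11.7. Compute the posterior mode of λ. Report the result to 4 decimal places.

λ̂_MAP = 0.2932

The Exponential(rate=λ) likelihood is ∝ λ^n e^(−λΣtᵢ). Here n = 4 and Σtᵢ = 6.5 + 0.8 + 2.7 + 11.7 = 21.7.
Posterior ∝ λ^5e^(−9λ) · λ^4e^(−21.7λ) = λ^9e^(−30.7λ), i.e. Gamma(10, 30.7).
Mode = (a−1)/b = 9/30.7 ≈ 0.2932.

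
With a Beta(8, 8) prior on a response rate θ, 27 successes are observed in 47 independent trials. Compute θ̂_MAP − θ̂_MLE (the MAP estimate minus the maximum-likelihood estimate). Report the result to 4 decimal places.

Posterior is Beta(35, 28); MAP = (35−1)/(63−2) = 34/61 ≈ 0.55738.
MLE ignores the prior: θ̂_MLE = k/n = 27/47 ≈ 0.57447.
Difference = 34/61 − 27/47 = -49/2867 ≈ -0.0171.

MAP − MLE = -0.0171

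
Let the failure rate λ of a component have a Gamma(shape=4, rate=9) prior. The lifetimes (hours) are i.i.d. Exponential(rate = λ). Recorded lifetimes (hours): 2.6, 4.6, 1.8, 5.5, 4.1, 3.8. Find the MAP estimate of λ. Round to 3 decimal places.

λ̂_MAP = 0.287

The Exponential(rate=λ) likelihood is ∝ λ^n e^(−λΣtᵢ). Here n = 6 and Σtᵢ = 2.6 + 4.6 + 1.8 + 5.5 + 4.1 + 3.8 = 22.4.
Posterior ∝ λ^3e^(−9λ) · λ^6e^(−22.4λ) = λ^9e^(−31.4λ), i.e. Gamma(10, 31.4).
Mode = (a−1)/b = 9/31.4 ≈ 0.287.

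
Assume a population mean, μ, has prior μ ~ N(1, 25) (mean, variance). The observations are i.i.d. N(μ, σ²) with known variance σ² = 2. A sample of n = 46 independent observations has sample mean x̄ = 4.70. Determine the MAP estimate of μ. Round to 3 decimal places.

n = 46, x̄ = 4.70.
For a Normal prior and Normal likelihood with known variance, the posterior is Normal; its mode equals its mean, the precision-weighted average.
Prior precision 1/σ₀² = 1/25 = 0.04; data precision n/σ² = 46/2 = 23.
μ̂ = (0.04·1 + 23·4.7) / (0.04 + 23) = 108.14/23.04 = 5407/1152 ≈ 4.694.

μ̂_MAP = 4.694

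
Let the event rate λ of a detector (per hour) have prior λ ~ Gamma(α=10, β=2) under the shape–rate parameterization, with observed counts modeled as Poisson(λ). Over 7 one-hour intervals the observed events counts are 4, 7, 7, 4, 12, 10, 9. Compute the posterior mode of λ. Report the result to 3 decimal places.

λ̂_MAP = 6.889

Σxᵢ = 4+7+7+4+12+10+9 = 53, with n = 7.
Posterior ∝ λ^9e^(−2λ) · λ^53e^(−7λ) = λ^62e^(−9λ), i.e. Gamma(shape=63, rate=9).
The mode of a Gamma(a, b) with a ≥ 1 (shape–rate) is (a−1)/b = 62/9 ≈ 6.889.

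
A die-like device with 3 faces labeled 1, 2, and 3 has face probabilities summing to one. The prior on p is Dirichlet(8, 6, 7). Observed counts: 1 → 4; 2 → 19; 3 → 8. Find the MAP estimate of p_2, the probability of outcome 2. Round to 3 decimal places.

The posterior is Dirichlet(αᵢ + nᵢ) = Dirichlet(12, 25, 15).
For a Dirichlet(a₁,…,a_K) with all aᵢ > 1, the mode has j-th component (aⱼ − 1)/(Σaᵢ − K).
Here Σaᵢ = 52 and K = 3, so p_2 = (25 − 1)/(52 − 3) = 24/49 ≈ 0.490.

MAP estimate: 0.490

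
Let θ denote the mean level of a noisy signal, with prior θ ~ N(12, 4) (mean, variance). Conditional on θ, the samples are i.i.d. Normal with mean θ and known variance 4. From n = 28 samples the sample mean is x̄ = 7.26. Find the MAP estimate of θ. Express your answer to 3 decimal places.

n = 28, x̄ = 7.26.
For a Normal prior and Normal likelihood with known variance, the posterior is Normal; its mode equals its mean, the precision-weighted average.
Prior precision 1/σ₀² = 1/4 = 0.25; data precision n/σ² = 28/4 = 7.
θ̂ = (0.25·12 + 7·7.26) / (0.25 + 7) = 53.82/7.25 = 5382/725 ≈ 7.423.

θ̂_MAP = 7.423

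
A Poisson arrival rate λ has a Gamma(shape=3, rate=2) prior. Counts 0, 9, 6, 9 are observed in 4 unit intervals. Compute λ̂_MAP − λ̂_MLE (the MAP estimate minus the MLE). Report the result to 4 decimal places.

MAP − MLE = -1.6667

Σxᵢ = 24. Posterior is Gamma(27, 6); MAP = (27−1)/6 = 26/6 ≈ 4.33333.
MLE = x̄ = 24/4 ≈ 6.00000.
Difference = 26/6 − 24/4 = -5/3 ≈ -1.6667.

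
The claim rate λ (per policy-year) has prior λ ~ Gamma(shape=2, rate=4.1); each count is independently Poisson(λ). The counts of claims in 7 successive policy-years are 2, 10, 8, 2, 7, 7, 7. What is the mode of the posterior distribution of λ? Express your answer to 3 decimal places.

λ̂_MAP = 3.964

Σxᵢ = 2+10+8+2+7+7+7 = 43, with n = 7.
Posterior ∝ λe^(−4.1λ) · λ^43e^(−7λ) = λ^44e^(−11.1λ), i.e. Gamma(shape=45, rate=11.1).
The mode of a Gamma(a, b) with a ≥ 1 (shape–rate) is (a−1)/b = 44/11.1 ≈ 3.964.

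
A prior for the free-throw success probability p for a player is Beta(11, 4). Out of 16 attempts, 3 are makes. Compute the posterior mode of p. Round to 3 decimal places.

Prior: Beta(11, 4).
Data: 3 successes in 16 trials. The binomial likelihood contributes p^3(1−p)^13, so the posterior is Beta(11+3, 4+13) = Beta(14, 17).
For Beta(a, b) with a, b > 1 the mode is (a−1)/(a+b−2) = 13/29 ≈ 0.448.

p̂_MAP = 0.448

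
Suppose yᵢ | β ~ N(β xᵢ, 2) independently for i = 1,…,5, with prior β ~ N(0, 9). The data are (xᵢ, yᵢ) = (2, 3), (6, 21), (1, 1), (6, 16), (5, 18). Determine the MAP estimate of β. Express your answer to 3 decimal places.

β̂_MAP = 3.121

log p(β | y) = −Σ(yᵢ − βxᵢ)²/(2·2) − β²/(2·9) + const.
Setting the derivative to zero: Σxᵢ(yᵢ − βxᵢ)/2 − β/9 = 0, so β = Σxᵢyᵢ / (Σxᵢ² + σ²/τ²).
Σxᵢyᵢ = 2·3 + 6·21 + 1·1 + 6·16 + 5·18 = 319; Σxᵢ² = 102; σ²/τ² = 2/9.
β̂_MAP = 319 / (102 + 2/9) = 319/(920/9) = 2871/920 ≈ 3.121.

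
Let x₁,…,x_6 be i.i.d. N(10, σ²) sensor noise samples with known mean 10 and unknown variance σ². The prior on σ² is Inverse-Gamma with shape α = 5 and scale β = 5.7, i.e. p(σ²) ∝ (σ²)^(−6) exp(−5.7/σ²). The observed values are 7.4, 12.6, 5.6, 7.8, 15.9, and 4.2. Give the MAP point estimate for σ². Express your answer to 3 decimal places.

Sum of squared deviations about the known mean: SS = (7.4−10)² + (12.6−10)² + (5.6−10)² + (7.8−10)² + (15.9−10)² + (4.2−10)² = 106.17.
The Normal likelihood contributes (σ²)^(−n/2) exp(−SS/(2σ²)), so the posterior is Inverse-Gamma(α + n/2, β + SS/2) = Inverse-Gamma(8, 58.785).
The mode of Inverse-Gamma(a, b) is b/(a+1) = 58.785/9 ≈ 6.532.

σ̂²_MAP = 6.532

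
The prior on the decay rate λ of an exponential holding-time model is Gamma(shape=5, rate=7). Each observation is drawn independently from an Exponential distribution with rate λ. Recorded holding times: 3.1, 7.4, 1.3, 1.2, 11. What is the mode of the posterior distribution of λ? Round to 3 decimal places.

The Exponential(rate=λ) likelihood is ∝ λ^n e^(−λΣtᵢ). Here n = 5 and Σtᵢ = 3.1 + 7.4 + 1.3 + 1.2 + 11 = 24.
Posterior ∝ λ^4e^(−7λ) · λ^5e^(−24λ) = λ^9e^(−31λ), i.e. Gamma(10, 31).
Mode = (a−1)/b = 9/31 ≈ 0.290.

λ̂_MAP = 0.290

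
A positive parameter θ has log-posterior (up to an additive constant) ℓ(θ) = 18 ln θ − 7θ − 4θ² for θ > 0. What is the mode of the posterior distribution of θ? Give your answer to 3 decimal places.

θ̂_MAP = 1.125

ℓ'(θ) = 18/θ − 7 − 8θ. Setting this to zero and multiplying by θ: 8θ² + 7θ − 18 = 0.
θ = (−7 + √(7² + 4·8·18)) / (2·8) = (−7 + √625) / 16 = (−7 + 25)/16 = 9/8.
ℓ''(θ) = −18/θ² − 8 < 0, confirming a maximum.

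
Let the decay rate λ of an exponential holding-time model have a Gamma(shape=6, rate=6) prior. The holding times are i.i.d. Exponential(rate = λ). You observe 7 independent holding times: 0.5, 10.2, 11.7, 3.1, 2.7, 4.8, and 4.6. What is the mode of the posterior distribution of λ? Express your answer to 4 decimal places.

The Exponential(rate=λ) likelihood is ∝ λ^n e^(−λΣtᵢ). Here n = 7 and Σtᵢ = 0.5 + 10.2 + 11.7 + 3.1 + 2.7 + 4.8 + 4.6 = 37.6.
Posterior ∝ λ^5e^(−6λ) · λ^7e^(−37.6λ) = λ^12e^(−43.6λ), i.e. Gamma(13, 43.6).
Mode = (a−1)/b = 12/43.6 ≈ 0.2752.

λ̂_MAP = 0.2752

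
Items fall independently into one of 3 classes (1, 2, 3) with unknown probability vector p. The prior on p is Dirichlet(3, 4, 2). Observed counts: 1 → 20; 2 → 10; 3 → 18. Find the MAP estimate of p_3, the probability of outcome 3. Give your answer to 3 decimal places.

The posterior is Dirichlet(αᵢ + nᵢ) = Dirichlet(23, 14, 20).
For a Dirichlet(a₁,…,a_K) with all aᵢ > 1, the mode has j-th component (aⱼ − 1)/(Σaᵢ − K).
Here Σaᵢ = 57 and K = 3, so p_3 = (20 − 1)/(57 − 3) = 19/54 ≈ 0.352.

MAP estimate: 0.352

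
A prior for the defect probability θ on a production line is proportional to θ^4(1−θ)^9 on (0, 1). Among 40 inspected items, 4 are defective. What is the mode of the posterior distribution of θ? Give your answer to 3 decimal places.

θ̂_MAP = 0.151

The prior density ∝ θ^4(1−θ)^9 is the kernel of Beta(5, 10).
Data: 4 successes in 40 trials. The binomial likelihood contributes θ^4(1−θ)^36, so the posterior is Beta(5+4, 10+36) = Beta(9, 46).
For Beta(a, b) with a, b > 1 the mode is (a−1)/(a+b−2) = 8/53 ≈ 0.151.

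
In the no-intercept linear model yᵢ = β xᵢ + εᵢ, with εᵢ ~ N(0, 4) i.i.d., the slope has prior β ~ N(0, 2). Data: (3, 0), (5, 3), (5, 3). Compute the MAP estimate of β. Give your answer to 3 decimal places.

log p(β | y) = −Σ(yᵢ − βxᵢ)²/(2·4) − β²/(2·2) + const.
Setting the derivative to zero: Σxᵢ(yᵢ − βxᵢ)/4 − β/2 = 0, so β = Σxᵢyᵢ / (Σxᵢ² + σ²/τ²).
Σxᵢyᵢ = 3·0 + 5·3 + 5·3 = 30; Σxᵢ² = 59; σ²/τ² = 2.
β̂_MAP = 30 / (59 + 2) = 30/61 ≈ 0.492.

β̂_MAP = 0.492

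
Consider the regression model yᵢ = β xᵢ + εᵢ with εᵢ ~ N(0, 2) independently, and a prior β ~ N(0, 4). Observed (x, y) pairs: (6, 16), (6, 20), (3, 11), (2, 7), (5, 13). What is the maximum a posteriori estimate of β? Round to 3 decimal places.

β̂_MAP = 2.968

log p(β | y) = −Σ(yᵢ − βxᵢ)²/(2·2) − β²/(2·4) + const.
Setting the derivative to zero: Σxᵢ(yᵢ − βxᵢ)/2 − β/4 = 0, so β = Σxᵢyᵢ / (Σxᵢ² + σ²/τ²).
Σxᵢyᵢ = 6·16 + 6·20 + 3·11 + 2·7 + 5·13 = 328; Σxᵢ² = 110; σ²/τ² = 0.5.
β̂_MAP = 328 / (110 + 0.5) = 328/110.5 ≈ 2.968.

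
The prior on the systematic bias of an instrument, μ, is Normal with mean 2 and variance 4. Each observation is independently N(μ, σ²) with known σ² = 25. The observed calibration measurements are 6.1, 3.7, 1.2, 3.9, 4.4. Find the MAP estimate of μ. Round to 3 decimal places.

μ̂_MAP = 2.827

n = 5; x̄ = (6.1 + 3.7 + 1.2 + 3.9 + 4.4)/5 = 19.3/5 = 3.86.
For a Normal prior and Normal likelihood with known variance, the posterior is Normal; its mode equals its mean, the precision-weighted average.
Prior precision 1/σ₀² = 1/4 = 0.25; data precision n/σ² = 5/25 = 0.2.
μ̂ = (0.25·2 + 0.2·3.86) / (0.25 + 0.2) = 1.272/0.45 = 212/75 ≈ 2.827.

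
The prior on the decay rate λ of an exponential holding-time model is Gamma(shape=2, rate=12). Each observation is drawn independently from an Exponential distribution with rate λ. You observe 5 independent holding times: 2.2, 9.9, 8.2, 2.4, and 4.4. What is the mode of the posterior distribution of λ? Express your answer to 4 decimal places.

The Exponential(rate=λ) likelihood is ∝ λ^n e^(−λΣtᵢ). Here n = 5 and Σtᵢ = 2.2 + 9.9 + 8.2 + 2.4 + 4.4 = 27.1.
Posterior ∝ λe^(−12λ) · λ^5e^(−27.1λ) = λ^6e^(−39.1λ), i.e. Gamma(7, 39.1).
Mode = (a−1)/b = 6/39.1 ≈ 0.1535.

λ̂_MAP = 0.1535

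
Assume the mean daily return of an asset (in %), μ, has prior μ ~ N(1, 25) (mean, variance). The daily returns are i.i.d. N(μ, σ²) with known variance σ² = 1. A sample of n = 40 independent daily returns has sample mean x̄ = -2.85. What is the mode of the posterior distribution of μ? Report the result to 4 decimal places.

μ̂_MAP = -2.8462

n = 40, x̄ = -2.85.
For a Normal prior and Normal likelihood with known variance, the posterior is Normal; its mode equals its mean, the precision-weighted average.
Prior precision 1/σ₀² = 1/25 = 0.04; data precision n/σ² = 40/1 = 40.
μ̂ = (0.04·1 + 40·(-2.85)) / (0.04 + 40) = (-113.96)/40.04 = -37/13 ≈ -2.8462.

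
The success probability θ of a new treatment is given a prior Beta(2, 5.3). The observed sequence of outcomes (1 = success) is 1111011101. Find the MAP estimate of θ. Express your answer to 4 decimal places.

θ̂_MAP = 0.5882

Prior: Beta(2, 5.3).
Data: 8 successes in 10 trials (from the sequence). The binomial likelihood contributes θ^8(1−θ)^2, so the posterior is Beta(2+8, 5.3+2) = Beta(10, 7.3).
For Beta(a, b) with a, b > 1 the mode is (a−1)/(a+b−2) = 9/15.3 ≈ 0.5882.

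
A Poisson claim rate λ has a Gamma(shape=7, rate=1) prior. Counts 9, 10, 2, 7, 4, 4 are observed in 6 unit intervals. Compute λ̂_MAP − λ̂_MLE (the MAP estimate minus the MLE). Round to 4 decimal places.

Σxᵢ = 36. Posterior is Gamma(43, 7); MAP = (43−1)/7 = 42/7 ≈ 6.00000.
MLE = x̄ = 36/6 ≈ 6.00000.
Difference = 42/7 − 36/6 = 0 ≈ 0.0000.

MAP − MLE = 0.0000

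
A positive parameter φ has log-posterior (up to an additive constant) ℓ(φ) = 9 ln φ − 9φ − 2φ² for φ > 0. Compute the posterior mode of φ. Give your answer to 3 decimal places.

φ̂_MAP = 0.750

ℓ'(φ) = 9/φ − 9 − 4φ. Setting this to zero and multiplying by φ: 4φ² + 9φ − 9 = 0.
φ = (−9 + √(9² + 4·4·9)) / (2·4) = (−9 + √225) / 8 = (−9 + 15)/8 = 3/4.
ℓ''(φ) = −9/φ² − 4 < 0, confirming a maximum.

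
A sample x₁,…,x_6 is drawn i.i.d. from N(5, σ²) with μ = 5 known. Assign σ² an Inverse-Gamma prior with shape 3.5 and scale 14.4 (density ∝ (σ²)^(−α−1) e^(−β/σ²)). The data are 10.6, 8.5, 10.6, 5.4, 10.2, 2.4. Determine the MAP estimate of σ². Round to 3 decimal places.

Sum of squared deviations about the known mean: SS = (10.6−5)² + (8.5−5)² + (10.6−5)² + (5.4−5)² + (10.2−5)² + (2.4−5)² = 108.93.
The Normal likelihood contributes (σ²)^(−n/2) exp(−SS/(2σ²)), so the posterior is Inverse-Gamma(α + n/2, β + SS/2) = Inverse-Gamma(6.5, 68.865).
The mode of Inverse-Gamma(a, b) is b/(a+1) = 68.865/7.5 ≈ 9.182.

σ̂²_MAP = 9.182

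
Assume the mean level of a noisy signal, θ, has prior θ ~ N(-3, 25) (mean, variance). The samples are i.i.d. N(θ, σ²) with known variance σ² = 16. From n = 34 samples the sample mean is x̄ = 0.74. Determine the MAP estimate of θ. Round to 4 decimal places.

θ̂_MAP = 0.6709

n = 34, x̄ = 0.74.
For a Normal prior and Normal likelihood with known variance, the posterior is Normal; its mode equals its mean, the precision-weighted average.
Prior precision 1/σ₀² = 1/25 = 0.04; data precision n/σ² = 34/16 = 2.125.
θ̂ = (0.04·(-3) + 2.125·0.74) / (0.04 + 2.125) = 1.4525/2.165 = 581/866 ≈ 0.6709.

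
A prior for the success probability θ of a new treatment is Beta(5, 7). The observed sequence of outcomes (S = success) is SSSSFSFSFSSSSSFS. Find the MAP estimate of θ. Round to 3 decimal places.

Prior: Beta(5, 7).
Data: 12 successes in 16 trials (from the sequence). The binomial likelihood contributes θ^12(1−θ)^4, so the posterior is Beta(5+12, 7+4) = Beta(17, 11).
For Beta(a, b) with a, b > 1 the mode is (a−1)/(a+b−2) = 16/26 ≈ 0.615.

θ̂_MAP = 0.615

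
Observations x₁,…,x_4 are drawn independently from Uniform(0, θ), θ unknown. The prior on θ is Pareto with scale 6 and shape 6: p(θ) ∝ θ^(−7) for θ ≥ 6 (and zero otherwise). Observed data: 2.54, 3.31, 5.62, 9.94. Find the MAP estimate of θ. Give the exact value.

θ̂_MAP = 9.94

The Uniform(0, θ) likelihood is θ^(−n) for θ ≥ max(xᵢ), zero otherwise. Here max(xᵢ) = 9.94.
Posterior ∝ θ^(−7) · θ^(−4) = θ^(−11) on θ ≥ max(6, 9.94) = 9.94.
This density is strictly decreasing in θ, so the posterior mode lies at the lower boundary of the support.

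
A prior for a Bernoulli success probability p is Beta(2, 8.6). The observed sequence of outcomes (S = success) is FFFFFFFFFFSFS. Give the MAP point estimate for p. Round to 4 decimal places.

Prior: Beta(2, 8.6).
Data: 2 successes in 13 trials (from the sequence). The binomial likelihood contributes p^2(1−p)^11, so the posterior is Beta(2+2, 8.6+11) = Beta(4, 19.6).
For Beta(a, b) with a, b > 1 the mode is (a−1)/(a+b−2) = 3/21.6 ≈ 0.1389.

p̂_MAP = 0.1389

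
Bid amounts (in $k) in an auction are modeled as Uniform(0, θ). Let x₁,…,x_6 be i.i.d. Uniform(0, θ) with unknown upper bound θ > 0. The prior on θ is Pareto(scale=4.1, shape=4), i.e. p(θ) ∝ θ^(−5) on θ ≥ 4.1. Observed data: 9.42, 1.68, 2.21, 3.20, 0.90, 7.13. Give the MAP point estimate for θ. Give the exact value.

The Uniform(0, θ) likelihood is θ^(−n) for θ ≥ max(xᵢ), zero otherwise. Here max(xᵢ) = 9.42.
Posterior ∝ θ^(−5) · θ^(−6) = θ^(−11) on θ ≥ max(4.1, 9.42) = 9.42.
This density is strictly decreasing in θ, so the posterior mode lies at the lower boundary of the support.

θ̂_MAP = 9.42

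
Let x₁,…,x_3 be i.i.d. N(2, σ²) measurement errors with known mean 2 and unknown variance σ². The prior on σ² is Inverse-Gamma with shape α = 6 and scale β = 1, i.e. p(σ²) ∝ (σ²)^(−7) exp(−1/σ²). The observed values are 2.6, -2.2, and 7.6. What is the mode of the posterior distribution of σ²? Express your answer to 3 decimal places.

Sum of squared deviations about the known mean: SS = (2.6−2)² + (-2.2−2)² + (7.6−2)² = 49.36.
The Normal likelihood contributes (σ²)^(−n/2) exp(−SS/(2σ²)), so the posterior is Inverse-Gamma(α + n/2, β + SS/2) = Inverse-Gamma(7.5, 25.68).
The mode of Inverse-Gamma(a, b) is b/(a+1) = 25.68/8.5 ≈ 3.021.

σ̂²_MAP = 3.021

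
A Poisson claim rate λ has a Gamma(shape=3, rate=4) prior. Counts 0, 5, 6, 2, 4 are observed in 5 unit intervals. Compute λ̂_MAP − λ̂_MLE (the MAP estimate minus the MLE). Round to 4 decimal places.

Σxᵢ = 17. Posterior is Gamma(20, 9); MAP = (20−1)/9 = 19/9 ≈ 2.11111.
MLE = x̄ = 17/5 ≈ 3.40000.
Difference = 19/9 − 17/5 = -58/45 ≈ -1.2889.

MAP − MLE = -1.2889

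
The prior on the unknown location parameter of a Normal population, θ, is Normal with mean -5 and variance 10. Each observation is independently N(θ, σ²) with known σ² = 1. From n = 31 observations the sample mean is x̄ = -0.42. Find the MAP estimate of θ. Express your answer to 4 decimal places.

θ̂_MAP = -0.4347

n = 31, x̄ = -0.42.
For a Normal prior and Normal likelihood with known variance, the posterior is Normal; its mode equals its mean, the precision-weighted average.
Prior precision 1/σ₀² = 1/10 = 0.1; data precision n/σ² = 31/1 = 31.
θ̂ = (0.1·(-5) + 31·(-0.42)) / (0.1 + 31) = (-13.52)/31.1 = -676/1555 ≈ -0.4347.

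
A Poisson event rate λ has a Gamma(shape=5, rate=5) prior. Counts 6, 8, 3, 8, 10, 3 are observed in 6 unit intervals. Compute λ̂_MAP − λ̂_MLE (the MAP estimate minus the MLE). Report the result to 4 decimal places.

MAP − MLE = -2.5152

Σxᵢ = 38. Posterior is Gamma(43, 11); MAP = (43−1)/11 = 42/11 ≈ 3.81818.
MLE = x̄ = 38/6 ≈ 6.33333.
Difference = 42/11 − 38/6 = -83/33 ≈ -2.5152.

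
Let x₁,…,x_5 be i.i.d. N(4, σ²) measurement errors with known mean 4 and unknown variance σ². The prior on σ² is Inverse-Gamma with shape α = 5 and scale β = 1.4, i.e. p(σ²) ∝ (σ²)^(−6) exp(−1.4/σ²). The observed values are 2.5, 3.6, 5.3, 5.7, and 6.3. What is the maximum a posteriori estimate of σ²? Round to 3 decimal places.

Sum of squared deviations about the known mean: SS = (2.5−4)² + (3.6−4)² + (5.3−4)² + (5.7−4)² + (6.3−4)² = 12.28.
The Normal likelihood contributes (σ²)^(−n/2) exp(−SS/(2σ²)), so the posterior is Inverse-Gamma(α + n/2, β + SS/2) = Inverse-Gamma(7.5, 7.54).
The mode of Inverse-Gamma(a, b) is b/(a+1) = 7.54/8.5 ≈ 0.887.

σ̂²_MAP = 0.887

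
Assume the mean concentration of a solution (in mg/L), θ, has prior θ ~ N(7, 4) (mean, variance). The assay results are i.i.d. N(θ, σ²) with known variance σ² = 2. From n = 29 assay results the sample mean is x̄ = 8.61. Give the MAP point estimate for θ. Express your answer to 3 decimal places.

n = 29, x̄ = 8.61.
For a Normal prior and Normal likelihood with known variance, the posterior is Normal; its mode equals its mean, the precision-weighted average.
Prior precision 1/σ₀² = 1/4 = 0.25; data precision n/σ² = 29/2 = 14.5.
θ̂ = (0.25·7 + 14.5·8.61) / (0.25 + 14.5) = 126.595/14.75 = 25319/2950 ≈ 8.583.

θ̂_MAP = 8.583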